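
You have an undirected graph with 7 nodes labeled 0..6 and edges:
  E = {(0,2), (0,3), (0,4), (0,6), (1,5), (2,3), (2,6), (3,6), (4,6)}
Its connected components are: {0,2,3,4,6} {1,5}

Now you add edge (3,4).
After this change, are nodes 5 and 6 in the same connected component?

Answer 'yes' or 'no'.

Answer: no

Derivation:
Initial components: {0,2,3,4,6} {1,5}
Adding edge (3,4): both already in same component {0,2,3,4,6}. No change.
New components: {0,2,3,4,6} {1,5}
Are 5 and 6 in the same component? no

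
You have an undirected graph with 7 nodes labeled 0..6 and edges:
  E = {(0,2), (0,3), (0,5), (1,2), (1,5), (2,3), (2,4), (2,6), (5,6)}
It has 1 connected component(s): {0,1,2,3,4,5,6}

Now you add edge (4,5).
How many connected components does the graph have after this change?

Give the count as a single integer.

Answer: 1

Derivation:
Initial component count: 1
Add (4,5): endpoints already in same component. Count unchanged: 1.
New component count: 1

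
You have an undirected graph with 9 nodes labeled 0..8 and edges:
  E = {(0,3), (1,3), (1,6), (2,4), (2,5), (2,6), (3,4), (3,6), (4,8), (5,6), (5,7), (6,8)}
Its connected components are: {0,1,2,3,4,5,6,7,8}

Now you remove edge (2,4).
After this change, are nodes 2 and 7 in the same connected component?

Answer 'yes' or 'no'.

Answer: yes

Derivation:
Initial components: {0,1,2,3,4,5,6,7,8}
Removing edge (2,4): not a bridge — component count unchanged at 1.
New components: {0,1,2,3,4,5,6,7,8}
Are 2 and 7 in the same component? yes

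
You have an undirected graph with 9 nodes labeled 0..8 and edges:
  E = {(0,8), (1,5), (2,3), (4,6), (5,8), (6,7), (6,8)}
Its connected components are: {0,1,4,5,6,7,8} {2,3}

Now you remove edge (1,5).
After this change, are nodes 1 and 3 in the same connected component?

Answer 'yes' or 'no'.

Answer: no

Derivation:
Initial components: {0,1,4,5,6,7,8} {2,3}
Removing edge (1,5): it was a bridge — component count 2 -> 3.
New components: {0,4,5,6,7,8} {1} {2,3}
Are 1 and 3 in the same component? no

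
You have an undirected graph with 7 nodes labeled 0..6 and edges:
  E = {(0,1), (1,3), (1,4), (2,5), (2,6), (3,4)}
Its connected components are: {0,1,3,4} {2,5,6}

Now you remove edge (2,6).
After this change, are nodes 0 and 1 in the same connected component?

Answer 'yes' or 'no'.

Answer: yes

Derivation:
Initial components: {0,1,3,4} {2,5,6}
Removing edge (2,6): it was a bridge — component count 2 -> 3.
New components: {0,1,3,4} {2,5} {6}
Are 0 and 1 in the same component? yes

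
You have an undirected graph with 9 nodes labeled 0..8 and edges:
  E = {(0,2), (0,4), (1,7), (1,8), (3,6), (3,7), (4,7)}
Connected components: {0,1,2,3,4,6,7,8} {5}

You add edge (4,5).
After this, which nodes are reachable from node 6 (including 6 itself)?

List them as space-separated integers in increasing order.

Answer: 0 1 2 3 4 5 6 7 8

Derivation:
Before: nodes reachable from 6: {0,1,2,3,4,6,7,8}
Adding (4,5): merges 6's component with another. Reachability grows.
After: nodes reachable from 6: {0,1,2,3,4,5,6,7,8}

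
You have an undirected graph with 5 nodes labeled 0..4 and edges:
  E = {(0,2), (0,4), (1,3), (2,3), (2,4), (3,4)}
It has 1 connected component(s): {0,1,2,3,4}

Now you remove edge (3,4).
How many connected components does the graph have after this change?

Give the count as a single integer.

Initial component count: 1
Remove (3,4): not a bridge. Count unchanged: 1.
  After removal, components: {0,1,2,3,4}
New component count: 1

Answer: 1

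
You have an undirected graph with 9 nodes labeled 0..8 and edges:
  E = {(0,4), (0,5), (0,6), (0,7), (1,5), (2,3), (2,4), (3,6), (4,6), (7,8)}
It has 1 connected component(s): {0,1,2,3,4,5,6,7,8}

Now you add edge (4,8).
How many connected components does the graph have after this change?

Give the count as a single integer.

Initial component count: 1
Add (4,8): endpoints already in same component. Count unchanged: 1.
New component count: 1

Answer: 1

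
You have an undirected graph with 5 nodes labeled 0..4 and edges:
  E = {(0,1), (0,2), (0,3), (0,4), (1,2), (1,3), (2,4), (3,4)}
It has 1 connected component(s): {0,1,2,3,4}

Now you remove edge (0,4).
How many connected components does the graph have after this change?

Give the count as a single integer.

Initial component count: 1
Remove (0,4): not a bridge. Count unchanged: 1.
  After removal, components: {0,1,2,3,4}
New component count: 1

Answer: 1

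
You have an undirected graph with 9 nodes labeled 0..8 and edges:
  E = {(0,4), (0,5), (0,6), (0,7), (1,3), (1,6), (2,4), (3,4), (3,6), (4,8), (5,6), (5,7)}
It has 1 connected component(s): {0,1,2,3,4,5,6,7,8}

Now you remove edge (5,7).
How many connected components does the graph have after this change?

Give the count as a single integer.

Initial component count: 1
Remove (5,7): not a bridge. Count unchanged: 1.
  After removal, components: {0,1,2,3,4,5,6,7,8}
New component count: 1

Answer: 1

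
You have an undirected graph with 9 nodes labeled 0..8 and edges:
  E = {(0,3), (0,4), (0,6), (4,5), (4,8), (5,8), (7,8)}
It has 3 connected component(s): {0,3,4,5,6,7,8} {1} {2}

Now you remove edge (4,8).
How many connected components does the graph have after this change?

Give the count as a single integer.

Initial component count: 3
Remove (4,8): not a bridge. Count unchanged: 3.
  After removal, components: {0,3,4,5,6,7,8} {1} {2}
New component count: 3

Answer: 3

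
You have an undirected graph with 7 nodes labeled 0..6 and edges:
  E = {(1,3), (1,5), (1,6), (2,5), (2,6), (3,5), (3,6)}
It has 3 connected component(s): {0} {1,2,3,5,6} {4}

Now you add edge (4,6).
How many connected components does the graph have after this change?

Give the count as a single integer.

Answer: 2

Derivation:
Initial component count: 3
Add (4,6): merges two components. Count decreases: 3 -> 2.
New component count: 2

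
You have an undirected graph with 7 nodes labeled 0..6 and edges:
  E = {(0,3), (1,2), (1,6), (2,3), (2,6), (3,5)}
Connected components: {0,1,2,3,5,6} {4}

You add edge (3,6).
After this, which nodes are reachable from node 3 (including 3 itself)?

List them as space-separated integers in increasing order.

Before: nodes reachable from 3: {0,1,2,3,5,6}
Adding (3,6): both endpoints already in same component. Reachability from 3 unchanged.
After: nodes reachable from 3: {0,1,2,3,5,6}

Answer: 0 1 2 3 5 6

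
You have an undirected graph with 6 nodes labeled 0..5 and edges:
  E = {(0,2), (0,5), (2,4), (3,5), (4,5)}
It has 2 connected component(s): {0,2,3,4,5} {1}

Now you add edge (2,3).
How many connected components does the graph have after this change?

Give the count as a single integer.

Answer: 2

Derivation:
Initial component count: 2
Add (2,3): endpoints already in same component. Count unchanged: 2.
New component count: 2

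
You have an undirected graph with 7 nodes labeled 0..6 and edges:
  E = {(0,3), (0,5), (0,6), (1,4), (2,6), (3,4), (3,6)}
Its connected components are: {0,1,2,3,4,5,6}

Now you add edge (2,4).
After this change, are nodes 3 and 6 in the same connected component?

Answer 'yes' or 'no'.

Initial components: {0,1,2,3,4,5,6}
Adding edge (2,4): both already in same component {0,1,2,3,4,5,6}. No change.
New components: {0,1,2,3,4,5,6}
Are 3 and 6 in the same component? yes

Answer: yes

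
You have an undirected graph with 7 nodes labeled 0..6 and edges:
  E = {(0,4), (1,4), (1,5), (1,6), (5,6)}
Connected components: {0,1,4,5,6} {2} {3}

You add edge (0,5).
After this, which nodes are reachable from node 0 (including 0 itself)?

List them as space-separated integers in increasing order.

Before: nodes reachable from 0: {0,1,4,5,6}
Adding (0,5): both endpoints already in same component. Reachability from 0 unchanged.
After: nodes reachable from 0: {0,1,4,5,6}

Answer: 0 1 4 5 6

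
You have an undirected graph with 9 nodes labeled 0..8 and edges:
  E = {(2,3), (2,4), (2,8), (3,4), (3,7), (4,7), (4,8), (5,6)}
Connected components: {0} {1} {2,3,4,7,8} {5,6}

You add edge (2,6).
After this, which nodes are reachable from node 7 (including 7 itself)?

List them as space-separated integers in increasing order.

Before: nodes reachable from 7: {2,3,4,7,8}
Adding (2,6): merges 7's component with another. Reachability grows.
After: nodes reachable from 7: {2,3,4,5,6,7,8}

Answer: 2 3 4 5 6 7 8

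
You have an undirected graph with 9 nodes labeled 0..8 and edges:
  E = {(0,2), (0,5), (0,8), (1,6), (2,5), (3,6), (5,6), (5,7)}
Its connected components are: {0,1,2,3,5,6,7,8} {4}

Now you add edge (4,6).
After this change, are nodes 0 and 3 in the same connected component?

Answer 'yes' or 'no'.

Initial components: {0,1,2,3,5,6,7,8} {4}
Adding edge (4,6): merges {4} and {0,1,2,3,5,6,7,8}.
New components: {0,1,2,3,4,5,6,7,8}
Are 0 and 3 in the same component? yes

Answer: yes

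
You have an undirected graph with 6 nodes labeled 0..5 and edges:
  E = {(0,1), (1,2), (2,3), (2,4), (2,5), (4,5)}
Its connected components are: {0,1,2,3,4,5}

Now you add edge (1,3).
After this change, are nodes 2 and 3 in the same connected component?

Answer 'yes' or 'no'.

Initial components: {0,1,2,3,4,5}
Adding edge (1,3): both already in same component {0,1,2,3,4,5}. No change.
New components: {0,1,2,3,4,5}
Are 2 and 3 in the same component? yes

Answer: yes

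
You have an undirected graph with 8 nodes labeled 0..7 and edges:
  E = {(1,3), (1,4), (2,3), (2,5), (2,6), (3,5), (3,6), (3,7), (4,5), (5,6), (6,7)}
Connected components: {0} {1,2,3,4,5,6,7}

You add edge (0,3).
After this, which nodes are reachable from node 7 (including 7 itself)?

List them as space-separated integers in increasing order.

Before: nodes reachable from 7: {1,2,3,4,5,6,7}
Adding (0,3): merges 7's component with another. Reachability grows.
After: nodes reachable from 7: {0,1,2,3,4,5,6,7}

Answer: 0 1 2 3 4 5 6 7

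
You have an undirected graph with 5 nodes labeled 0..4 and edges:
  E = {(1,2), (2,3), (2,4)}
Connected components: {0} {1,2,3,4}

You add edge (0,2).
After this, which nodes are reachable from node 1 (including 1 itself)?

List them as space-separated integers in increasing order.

Before: nodes reachable from 1: {1,2,3,4}
Adding (0,2): merges 1's component with another. Reachability grows.
After: nodes reachable from 1: {0,1,2,3,4}

Answer: 0 1 2 3 4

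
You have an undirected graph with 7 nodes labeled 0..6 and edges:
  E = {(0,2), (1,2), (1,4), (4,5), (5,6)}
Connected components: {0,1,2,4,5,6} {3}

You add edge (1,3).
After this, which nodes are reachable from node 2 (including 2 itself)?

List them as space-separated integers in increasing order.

Answer: 0 1 2 3 4 5 6

Derivation:
Before: nodes reachable from 2: {0,1,2,4,5,6}
Adding (1,3): merges 2's component with another. Reachability grows.
After: nodes reachable from 2: {0,1,2,3,4,5,6}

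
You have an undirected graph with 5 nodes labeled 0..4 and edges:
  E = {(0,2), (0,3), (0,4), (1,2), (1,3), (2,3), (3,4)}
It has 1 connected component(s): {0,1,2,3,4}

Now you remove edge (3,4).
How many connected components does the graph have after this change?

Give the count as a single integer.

Initial component count: 1
Remove (3,4): not a bridge. Count unchanged: 1.
  After removal, components: {0,1,2,3,4}
New component count: 1

Answer: 1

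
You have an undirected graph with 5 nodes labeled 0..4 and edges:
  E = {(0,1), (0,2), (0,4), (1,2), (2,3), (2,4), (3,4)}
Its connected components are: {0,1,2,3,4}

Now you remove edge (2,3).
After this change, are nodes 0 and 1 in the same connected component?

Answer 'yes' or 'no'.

Answer: yes

Derivation:
Initial components: {0,1,2,3,4}
Removing edge (2,3): not a bridge — component count unchanged at 1.
New components: {0,1,2,3,4}
Are 0 and 1 in the same component? yes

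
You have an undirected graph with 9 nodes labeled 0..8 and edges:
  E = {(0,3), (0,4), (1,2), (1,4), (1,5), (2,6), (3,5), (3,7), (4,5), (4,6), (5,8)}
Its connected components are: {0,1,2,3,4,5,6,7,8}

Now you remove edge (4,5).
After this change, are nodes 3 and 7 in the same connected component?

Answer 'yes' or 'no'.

Initial components: {0,1,2,3,4,5,6,7,8}
Removing edge (4,5): not a bridge — component count unchanged at 1.
New components: {0,1,2,3,4,5,6,7,8}
Are 3 and 7 in the same component? yes

Answer: yes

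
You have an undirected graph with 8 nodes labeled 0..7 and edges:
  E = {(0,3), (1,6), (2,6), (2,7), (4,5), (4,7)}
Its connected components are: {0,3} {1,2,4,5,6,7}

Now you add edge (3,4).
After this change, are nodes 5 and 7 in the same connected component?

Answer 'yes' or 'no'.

Answer: yes

Derivation:
Initial components: {0,3} {1,2,4,5,6,7}
Adding edge (3,4): merges {0,3} and {1,2,4,5,6,7}.
New components: {0,1,2,3,4,5,6,7}
Are 5 and 7 in the same component? yes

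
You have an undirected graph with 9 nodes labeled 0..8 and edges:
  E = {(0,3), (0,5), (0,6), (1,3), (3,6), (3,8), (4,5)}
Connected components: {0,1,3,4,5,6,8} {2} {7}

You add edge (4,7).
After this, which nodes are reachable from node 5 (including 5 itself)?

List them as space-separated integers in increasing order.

Before: nodes reachable from 5: {0,1,3,4,5,6,8}
Adding (4,7): merges 5's component with another. Reachability grows.
After: nodes reachable from 5: {0,1,3,4,5,6,7,8}

Answer: 0 1 3 4 5 6 7 8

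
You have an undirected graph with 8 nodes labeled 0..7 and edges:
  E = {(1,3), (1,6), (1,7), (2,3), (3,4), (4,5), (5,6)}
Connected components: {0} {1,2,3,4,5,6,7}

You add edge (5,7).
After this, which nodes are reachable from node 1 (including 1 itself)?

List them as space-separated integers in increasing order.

Before: nodes reachable from 1: {1,2,3,4,5,6,7}
Adding (5,7): both endpoints already in same component. Reachability from 1 unchanged.
After: nodes reachable from 1: {1,2,3,4,5,6,7}

Answer: 1 2 3 4 5 6 7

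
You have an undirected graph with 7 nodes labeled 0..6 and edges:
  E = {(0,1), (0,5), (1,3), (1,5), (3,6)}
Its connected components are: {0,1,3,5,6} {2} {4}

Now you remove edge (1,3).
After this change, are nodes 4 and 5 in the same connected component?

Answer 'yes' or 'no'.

Initial components: {0,1,3,5,6} {2} {4}
Removing edge (1,3): it was a bridge — component count 3 -> 4.
New components: {0,1,5} {2} {3,6} {4}
Are 4 and 5 in the same component? no

Answer: no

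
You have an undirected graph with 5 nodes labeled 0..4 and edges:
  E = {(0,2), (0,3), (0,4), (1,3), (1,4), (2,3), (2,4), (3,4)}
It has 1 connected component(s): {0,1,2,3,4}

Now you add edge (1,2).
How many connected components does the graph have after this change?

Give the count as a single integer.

Answer: 1

Derivation:
Initial component count: 1
Add (1,2): endpoints already in same component. Count unchanged: 1.
New component count: 1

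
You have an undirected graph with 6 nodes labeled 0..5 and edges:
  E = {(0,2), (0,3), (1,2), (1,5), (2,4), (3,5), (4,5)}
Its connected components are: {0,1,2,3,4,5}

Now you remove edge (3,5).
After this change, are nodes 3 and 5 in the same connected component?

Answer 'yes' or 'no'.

Answer: yes

Derivation:
Initial components: {0,1,2,3,4,5}
Removing edge (3,5): not a bridge — component count unchanged at 1.
New components: {0,1,2,3,4,5}
Are 3 and 5 in the same component? yes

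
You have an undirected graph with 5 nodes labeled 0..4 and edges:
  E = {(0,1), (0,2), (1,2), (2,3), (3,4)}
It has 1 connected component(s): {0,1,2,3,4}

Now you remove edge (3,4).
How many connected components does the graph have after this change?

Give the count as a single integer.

Initial component count: 1
Remove (3,4): it was a bridge. Count increases: 1 -> 2.
  After removal, components: {0,1,2,3} {4}
New component count: 2

Answer: 2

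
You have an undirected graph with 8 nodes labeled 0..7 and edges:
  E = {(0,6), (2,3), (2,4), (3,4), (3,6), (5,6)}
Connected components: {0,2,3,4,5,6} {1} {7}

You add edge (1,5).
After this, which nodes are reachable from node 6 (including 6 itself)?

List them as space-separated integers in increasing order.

Answer: 0 1 2 3 4 5 6

Derivation:
Before: nodes reachable from 6: {0,2,3,4,5,6}
Adding (1,5): merges 6's component with another. Reachability grows.
After: nodes reachable from 6: {0,1,2,3,4,5,6}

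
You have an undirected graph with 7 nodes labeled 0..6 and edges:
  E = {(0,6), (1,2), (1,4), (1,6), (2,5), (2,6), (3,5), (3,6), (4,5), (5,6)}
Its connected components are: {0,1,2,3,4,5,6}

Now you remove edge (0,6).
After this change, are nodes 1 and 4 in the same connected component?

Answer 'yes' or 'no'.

Initial components: {0,1,2,3,4,5,6}
Removing edge (0,6): it was a bridge — component count 1 -> 2.
New components: {0} {1,2,3,4,5,6}
Are 1 and 4 in the same component? yes

Answer: yes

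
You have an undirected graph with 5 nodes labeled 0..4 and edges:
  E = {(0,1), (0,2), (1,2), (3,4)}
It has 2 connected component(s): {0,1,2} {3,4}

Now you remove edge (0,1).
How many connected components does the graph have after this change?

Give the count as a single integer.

Answer: 2

Derivation:
Initial component count: 2
Remove (0,1): not a bridge. Count unchanged: 2.
  After removal, components: {0,1,2} {3,4}
New component count: 2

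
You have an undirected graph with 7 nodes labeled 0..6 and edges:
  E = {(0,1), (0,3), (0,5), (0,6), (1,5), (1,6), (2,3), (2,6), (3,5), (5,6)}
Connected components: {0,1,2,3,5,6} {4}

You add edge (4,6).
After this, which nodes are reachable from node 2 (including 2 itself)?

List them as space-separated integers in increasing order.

Answer: 0 1 2 3 4 5 6

Derivation:
Before: nodes reachable from 2: {0,1,2,3,5,6}
Adding (4,6): merges 2's component with another. Reachability grows.
After: nodes reachable from 2: {0,1,2,3,4,5,6}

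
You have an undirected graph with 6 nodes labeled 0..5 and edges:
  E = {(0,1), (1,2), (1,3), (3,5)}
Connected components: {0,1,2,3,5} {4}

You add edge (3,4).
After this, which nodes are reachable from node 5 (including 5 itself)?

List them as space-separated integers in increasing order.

Before: nodes reachable from 5: {0,1,2,3,5}
Adding (3,4): merges 5's component with another. Reachability grows.
After: nodes reachable from 5: {0,1,2,3,4,5}

Answer: 0 1 2 3 4 5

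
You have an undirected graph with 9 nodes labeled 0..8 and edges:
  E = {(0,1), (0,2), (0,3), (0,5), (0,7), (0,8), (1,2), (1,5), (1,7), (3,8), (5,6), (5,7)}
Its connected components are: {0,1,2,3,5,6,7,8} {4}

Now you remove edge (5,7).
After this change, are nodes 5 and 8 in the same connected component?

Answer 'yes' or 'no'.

Initial components: {0,1,2,3,5,6,7,8} {4}
Removing edge (5,7): not a bridge — component count unchanged at 2.
New components: {0,1,2,3,5,6,7,8} {4}
Are 5 and 8 in the same component? yes

Answer: yes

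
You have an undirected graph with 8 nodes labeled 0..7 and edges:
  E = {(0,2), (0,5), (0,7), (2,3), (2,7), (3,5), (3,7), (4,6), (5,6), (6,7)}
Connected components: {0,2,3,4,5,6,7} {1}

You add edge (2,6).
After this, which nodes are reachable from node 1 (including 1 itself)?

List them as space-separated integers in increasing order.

Answer: 1

Derivation:
Before: nodes reachable from 1: {1}
Adding (2,6): both endpoints already in same component. Reachability from 1 unchanged.
After: nodes reachable from 1: {1}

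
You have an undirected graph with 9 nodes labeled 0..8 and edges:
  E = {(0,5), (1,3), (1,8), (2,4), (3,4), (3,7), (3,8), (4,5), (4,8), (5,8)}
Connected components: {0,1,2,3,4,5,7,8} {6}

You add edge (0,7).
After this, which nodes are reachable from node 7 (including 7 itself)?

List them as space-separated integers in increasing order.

Answer: 0 1 2 3 4 5 7 8

Derivation:
Before: nodes reachable from 7: {0,1,2,3,4,5,7,8}
Adding (0,7): both endpoints already in same component. Reachability from 7 unchanged.
After: nodes reachable from 7: {0,1,2,3,4,5,7,8}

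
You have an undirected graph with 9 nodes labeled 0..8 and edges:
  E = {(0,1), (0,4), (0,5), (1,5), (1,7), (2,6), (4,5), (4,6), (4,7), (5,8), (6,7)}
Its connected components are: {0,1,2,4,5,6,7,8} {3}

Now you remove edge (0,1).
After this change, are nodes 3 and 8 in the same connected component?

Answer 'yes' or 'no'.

Answer: no

Derivation:
Initial components: {0,1,2,4,5,6,7,8} {3}
Removing edge (0,1): not a bridge — component count unchanged at 2.
New components: {0,1,2,4,5,6,7,8} {3}
Are 3 and 8 in the same component? no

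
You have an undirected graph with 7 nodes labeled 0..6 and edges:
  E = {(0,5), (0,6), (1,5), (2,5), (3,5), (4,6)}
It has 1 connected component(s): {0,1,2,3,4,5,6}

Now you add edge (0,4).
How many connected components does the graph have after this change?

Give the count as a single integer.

Answer: 1

Derivation:
Initial component count: 1
Add (0,4): endpoints already in same component. Count unchanged: 1.
New component count: 1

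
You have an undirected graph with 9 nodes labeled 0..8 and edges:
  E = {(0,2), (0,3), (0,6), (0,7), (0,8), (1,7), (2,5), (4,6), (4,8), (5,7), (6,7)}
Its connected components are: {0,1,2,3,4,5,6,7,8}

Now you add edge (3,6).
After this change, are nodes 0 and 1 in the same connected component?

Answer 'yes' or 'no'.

Answer: yes

Derivation:
Initial components: {0,1,2,3,4,5,6,7,8}
Adding edge (3,6): both already in same component {0,1,2,3,4,5,6,7,8}. No change.
New components: {0,1,2,3,4,5,6,7,8}
Are 0 and 1 in the same component? yes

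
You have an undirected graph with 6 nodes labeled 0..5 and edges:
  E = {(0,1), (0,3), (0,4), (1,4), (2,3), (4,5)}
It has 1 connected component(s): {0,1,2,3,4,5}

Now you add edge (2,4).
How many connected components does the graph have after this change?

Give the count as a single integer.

Initial component count: 1
Add (2,4): endpoints already in same component. Count unchanged: 1.
New component count: 1

Answer: 1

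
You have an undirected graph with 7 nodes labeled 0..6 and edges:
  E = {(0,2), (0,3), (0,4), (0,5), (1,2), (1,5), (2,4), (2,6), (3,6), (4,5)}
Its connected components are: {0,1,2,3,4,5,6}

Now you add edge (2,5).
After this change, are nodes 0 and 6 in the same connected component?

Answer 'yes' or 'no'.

Initial components: {0,1,2,3,4,5,6}
Adding edge (2,5): both already in same component {0,1,2,3,4,5,6}. No change.
New components: {0,1,2,3,4,5,6}
Are 0 and 6 in the same component? yes

Answer: yes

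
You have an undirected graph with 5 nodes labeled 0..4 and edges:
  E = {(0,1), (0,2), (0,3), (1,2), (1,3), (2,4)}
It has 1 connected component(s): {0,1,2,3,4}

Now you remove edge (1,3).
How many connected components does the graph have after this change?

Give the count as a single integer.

Initial component count: 1
Remove (1,3): not a bridge. Count unchanged: 1.
  After removal, components: {0,1,2,3,4}
New component count: 1

Answer: 1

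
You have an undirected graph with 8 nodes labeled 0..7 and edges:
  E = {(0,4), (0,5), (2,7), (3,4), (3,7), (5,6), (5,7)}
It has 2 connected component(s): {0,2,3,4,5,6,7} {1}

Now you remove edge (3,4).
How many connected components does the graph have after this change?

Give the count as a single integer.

Initial component count: 2
Remove (3,4): not a bridge. Count unchanged: 2.
  After removal, components: {0,2,3,4,5,6,7} {1}
New component count: 2

Answer: 2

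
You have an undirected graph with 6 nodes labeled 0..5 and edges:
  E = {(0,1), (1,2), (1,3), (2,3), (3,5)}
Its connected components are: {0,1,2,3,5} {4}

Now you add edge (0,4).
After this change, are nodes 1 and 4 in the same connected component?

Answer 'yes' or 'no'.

Answer: yes

Derivation:
Initial components: {0,1,2,3,5} {4}
Adding edge (0,4): merges {0,1,2,3,5} and {4}.
New components: {0,1,2,3,4,5}
Are 1 and 4 in the same component? yes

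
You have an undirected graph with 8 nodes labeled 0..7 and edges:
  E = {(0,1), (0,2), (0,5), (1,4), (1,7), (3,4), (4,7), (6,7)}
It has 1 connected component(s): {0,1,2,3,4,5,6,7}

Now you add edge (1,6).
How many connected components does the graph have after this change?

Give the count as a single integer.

Initial component count: 1
Add (1,6): endpoints already in same component. Count unchanged: 1.
New component count: 1

Answer: 1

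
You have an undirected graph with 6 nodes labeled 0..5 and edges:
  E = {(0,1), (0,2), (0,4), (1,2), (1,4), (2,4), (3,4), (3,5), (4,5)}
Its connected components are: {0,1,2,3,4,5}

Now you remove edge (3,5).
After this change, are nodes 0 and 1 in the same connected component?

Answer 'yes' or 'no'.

Initial components: {0,1,2,3,4,5}
Removing edge (3,5): not a bridge — component count unchanged at 1.
New components: {0,1,2,3,4,5}
Are 0 and 1 in the same component? yes

Answer: yes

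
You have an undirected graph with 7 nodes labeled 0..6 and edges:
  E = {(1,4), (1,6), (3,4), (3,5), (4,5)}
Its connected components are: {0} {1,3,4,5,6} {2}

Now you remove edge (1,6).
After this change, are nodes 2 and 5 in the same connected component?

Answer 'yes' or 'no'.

Initial components: {0} {1,3,4,5,6} {2}
Removing edge (1,6): it was a bridge — component count 3 -> 4.
New components: {0} {1,3,4,5} {2} {6}
Are 2 and 5 in the same component? no

Answer: no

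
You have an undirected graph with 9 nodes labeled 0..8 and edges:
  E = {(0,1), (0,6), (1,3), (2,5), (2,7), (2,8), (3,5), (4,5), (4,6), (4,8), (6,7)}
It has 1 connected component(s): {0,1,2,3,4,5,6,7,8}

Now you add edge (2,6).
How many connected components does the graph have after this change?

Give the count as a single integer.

Initial component count: 1
Add (2,6): endpoints already in same component. Count unchanged: 1.
New component count: 1

Answer: 1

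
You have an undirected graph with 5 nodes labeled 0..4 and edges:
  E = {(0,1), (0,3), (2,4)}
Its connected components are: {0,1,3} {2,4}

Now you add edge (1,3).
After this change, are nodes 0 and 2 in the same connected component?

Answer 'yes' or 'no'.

Answer: no

Derivation:
Initial components: {0,1,3} {2,4}
Adding edge (1,3): both already in same component {0,1,3}. No change.
New components: {0,1,3} {2,4}
Are 0 and 2 in the same component? no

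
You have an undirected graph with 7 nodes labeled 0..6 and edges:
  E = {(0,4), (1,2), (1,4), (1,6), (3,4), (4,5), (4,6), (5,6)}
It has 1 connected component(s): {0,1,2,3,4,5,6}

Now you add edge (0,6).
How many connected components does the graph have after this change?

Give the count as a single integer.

Initial component count: 1
Add (0,6): endpoints already in same component. Count unchanged: 1.
New component count: 1

Answer: 1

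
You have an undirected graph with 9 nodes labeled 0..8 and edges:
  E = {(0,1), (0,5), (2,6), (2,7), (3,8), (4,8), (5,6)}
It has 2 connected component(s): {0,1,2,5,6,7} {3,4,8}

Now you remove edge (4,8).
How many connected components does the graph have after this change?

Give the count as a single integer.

Initial component count: 2
Remove (4,8): it was a bridge. Count increases: 2 -> 3.
  After removal, components: {0,1,2,5,6,7} {3,8} {4}
New component count: 3

Answer: 3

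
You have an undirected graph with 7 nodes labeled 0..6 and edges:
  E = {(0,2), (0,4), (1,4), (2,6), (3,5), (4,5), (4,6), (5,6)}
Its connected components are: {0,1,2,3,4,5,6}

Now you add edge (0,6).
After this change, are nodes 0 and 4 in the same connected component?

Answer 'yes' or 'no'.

Initial components: {0,1,2,3,4,5,6}
Adding edge (0,6): both already in same component {0,1,2,3,4,5,6}. No change.
New components: {0,1,2,3,4,5,6}
Are 0 and 4 in the same component? yes

Answer: yes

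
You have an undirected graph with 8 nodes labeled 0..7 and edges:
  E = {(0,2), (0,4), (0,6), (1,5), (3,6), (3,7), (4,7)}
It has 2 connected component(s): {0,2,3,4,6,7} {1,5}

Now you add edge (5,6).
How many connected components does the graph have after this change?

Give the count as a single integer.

Initial component count: 2
Add (5,6): merges two components. Count decreases: 2 -> 1.
New component count: 1

Answer: 1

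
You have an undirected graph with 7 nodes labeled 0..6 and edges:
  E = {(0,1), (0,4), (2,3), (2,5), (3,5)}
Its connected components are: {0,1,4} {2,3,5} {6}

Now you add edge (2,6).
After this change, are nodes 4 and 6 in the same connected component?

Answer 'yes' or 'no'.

Initial components: {0,1,4} {2,3,5} {6}
Adding edge (2,6): merges {2,3,5} and {6}.
New components: {0,1,4} {2,3,5,6}
Are 4 and 6 in the same component? no

Answer: no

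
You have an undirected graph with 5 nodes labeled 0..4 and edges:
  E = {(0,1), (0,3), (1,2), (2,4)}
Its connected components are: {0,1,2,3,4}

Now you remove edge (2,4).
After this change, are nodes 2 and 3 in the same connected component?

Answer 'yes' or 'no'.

Initial components: {0,1,2,3,4}
Removing edge (2,4): it was a bridge — component count 1 -> 2.
New components: {0,1,2,3} {4}
Are 2 and 3 in the same component? yes

Answer: yes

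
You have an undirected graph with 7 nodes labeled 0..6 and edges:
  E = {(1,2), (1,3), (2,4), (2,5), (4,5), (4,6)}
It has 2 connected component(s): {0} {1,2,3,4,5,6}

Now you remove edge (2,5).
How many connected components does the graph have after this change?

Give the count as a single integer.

Initial component count: 2
Remove (2,5): not a bridge. Count unchanged: 2.
  After removal, components: {0} {1,2,3,4,5,6}
New component count: 2

Answer: 2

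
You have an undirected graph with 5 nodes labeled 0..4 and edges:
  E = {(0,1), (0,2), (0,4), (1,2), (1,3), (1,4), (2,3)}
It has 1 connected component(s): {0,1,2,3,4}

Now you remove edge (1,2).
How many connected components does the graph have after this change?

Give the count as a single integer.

Answer: 1

Derivation:
Initial component count: 1
Remove (1,2): not a bridge. Count unchanged: 1.
  After removal, components: {0,1,2,3,4}
New component count: 1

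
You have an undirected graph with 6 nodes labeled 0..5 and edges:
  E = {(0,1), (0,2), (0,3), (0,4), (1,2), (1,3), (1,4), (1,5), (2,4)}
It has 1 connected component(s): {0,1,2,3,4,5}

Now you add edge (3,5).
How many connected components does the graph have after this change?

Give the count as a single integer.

Answer: 1

Derivation:
Initial component count: 1
Add (3,5): endpoints already in same component. Count unchanged: 1.
New component count: 1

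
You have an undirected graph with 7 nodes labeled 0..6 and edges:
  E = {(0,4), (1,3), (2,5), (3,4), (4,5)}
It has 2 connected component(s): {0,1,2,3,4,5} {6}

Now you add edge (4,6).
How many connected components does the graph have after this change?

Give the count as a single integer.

Answer: 1

Derivation:
Initial component count: 2
Add (4,6): merges two components. Count decreases: 2 -> 1.
New component count: 1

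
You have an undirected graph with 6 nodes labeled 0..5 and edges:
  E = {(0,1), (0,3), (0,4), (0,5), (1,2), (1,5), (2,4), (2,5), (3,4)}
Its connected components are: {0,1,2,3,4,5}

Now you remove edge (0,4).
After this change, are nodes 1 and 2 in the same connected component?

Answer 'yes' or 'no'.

Answer: yes

Derivation:
Initial components: {0,1,2,3,4,5}
Removing edge (0,4): not a bridge — component count unchanged at 1.
New components: {0,1,2,3,4,5}
Are 1 and 2 in the same component? yes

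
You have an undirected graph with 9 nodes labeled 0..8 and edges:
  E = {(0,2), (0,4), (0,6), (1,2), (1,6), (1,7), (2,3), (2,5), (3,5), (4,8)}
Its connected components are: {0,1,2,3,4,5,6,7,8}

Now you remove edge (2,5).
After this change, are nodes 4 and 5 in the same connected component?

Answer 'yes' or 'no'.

Initial components: {0,1,2,3,4,5,6,7,8}
Removing edge (2,5): not a bridge — component count unchanged at 1.
New components: {0,1,2,3,4,5,6,7,8}
Are 4 and 5 in the same component? yes

Answer: yes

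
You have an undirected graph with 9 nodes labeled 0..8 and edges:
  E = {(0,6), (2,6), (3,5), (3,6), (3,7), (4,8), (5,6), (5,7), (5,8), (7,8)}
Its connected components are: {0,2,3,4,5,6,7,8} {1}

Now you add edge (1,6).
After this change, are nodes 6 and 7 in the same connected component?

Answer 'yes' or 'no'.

Initial components: {0,2,3,4,5,6,7,8} {1}
Adding edge (1,6): merges {1} and {0,2,3,4,5,6,7,8}.
New components: {0,1,2,3,4,5,6,7,8}
Are 6 and 7 in the same component? yes

Answer: yes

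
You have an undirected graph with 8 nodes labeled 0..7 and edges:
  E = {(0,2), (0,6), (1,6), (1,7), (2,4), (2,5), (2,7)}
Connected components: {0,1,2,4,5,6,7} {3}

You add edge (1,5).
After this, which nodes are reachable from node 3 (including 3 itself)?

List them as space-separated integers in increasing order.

Answer: 3

Derivation:
Before: nodes reachable from 3: {3}
Adding (1,5): both endpoints already in same component. Reachability from 3 unchanged.
After: nodes reachable from 3: {3}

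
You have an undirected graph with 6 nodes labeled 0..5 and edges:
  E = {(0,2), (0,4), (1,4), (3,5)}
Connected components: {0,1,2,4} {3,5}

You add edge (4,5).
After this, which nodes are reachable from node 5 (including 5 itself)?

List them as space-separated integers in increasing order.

Answer: 0 1 2 3 4 5

Derivation:
Before: nodes reachable from 5: {3,5}
Adding (4,5): merges 5's component with another. Reachability grows.
After: nodes reachable from 5: {0,1,2,3,4,5}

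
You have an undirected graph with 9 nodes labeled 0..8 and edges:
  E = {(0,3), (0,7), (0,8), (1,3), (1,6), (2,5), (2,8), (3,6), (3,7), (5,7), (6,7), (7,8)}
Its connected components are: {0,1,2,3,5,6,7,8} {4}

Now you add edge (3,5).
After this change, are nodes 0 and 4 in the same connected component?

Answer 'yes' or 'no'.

Answer: no

Derivation:
Initial components: {0,1,2,3,5,6,7,8} {4}
Adding edge (3,5): both already in same component {0,1,2,3,5,6,7,8}. No change.
New components: {0,1,2,3,5,6,7,8} {4}
Are 0 and 4 in the same component? no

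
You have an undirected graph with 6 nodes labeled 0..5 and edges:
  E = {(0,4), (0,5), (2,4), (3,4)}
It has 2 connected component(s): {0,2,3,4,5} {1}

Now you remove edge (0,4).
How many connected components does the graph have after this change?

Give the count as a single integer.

Answer: 3

Derivation:
Initial component count: 2
Remove (0,4): it was a bridge. Count increases: 2 -> 3.
  After removal, components: {0,5} {1} {2,3,4}
New component count: 3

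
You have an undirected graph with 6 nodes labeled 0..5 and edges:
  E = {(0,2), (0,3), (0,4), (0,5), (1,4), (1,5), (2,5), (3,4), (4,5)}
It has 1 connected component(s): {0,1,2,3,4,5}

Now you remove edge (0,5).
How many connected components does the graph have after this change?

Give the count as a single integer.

Initial component count: 1
Remove (0,5): not a bridge. Count unchanged: 1.
  After removal, components: {0,1,2,3,4,5}
New component count: 1

Answer: 1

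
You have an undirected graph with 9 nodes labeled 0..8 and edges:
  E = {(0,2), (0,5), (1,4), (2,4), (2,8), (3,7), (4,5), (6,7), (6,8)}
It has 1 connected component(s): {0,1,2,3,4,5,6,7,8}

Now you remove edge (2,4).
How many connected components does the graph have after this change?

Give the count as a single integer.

Initial component count: 1
Remove (2,4): not a bridge. Count unchanged: 1.
  After removal, components: {0,1,2,3,4,5,6,7,8}
New component count: 1

Answer: 1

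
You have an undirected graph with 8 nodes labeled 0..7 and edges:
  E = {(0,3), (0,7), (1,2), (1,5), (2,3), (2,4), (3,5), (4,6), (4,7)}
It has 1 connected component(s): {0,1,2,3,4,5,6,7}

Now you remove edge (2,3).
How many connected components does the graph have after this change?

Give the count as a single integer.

Initial component count: 1
Remove (2,3): not a bridge. Count unchanged: 1.
  After removal, components: {0,1,2,3,4,5,6,7}
New component count: 1

Answer: 1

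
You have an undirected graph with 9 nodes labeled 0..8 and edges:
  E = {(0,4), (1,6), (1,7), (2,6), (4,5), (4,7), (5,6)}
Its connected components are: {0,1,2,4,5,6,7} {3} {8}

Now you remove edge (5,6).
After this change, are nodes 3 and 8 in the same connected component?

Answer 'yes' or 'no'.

Answer: no

Derivation:
Initial components: {0,1,2,4,5,6,7} {3} {8}
Removing edge (5,6): not a bridge — component count unchanged at 3.
New components: {0,1,2,4,5,6,7} {3} {8}
Are 3 and 8 in the same component? no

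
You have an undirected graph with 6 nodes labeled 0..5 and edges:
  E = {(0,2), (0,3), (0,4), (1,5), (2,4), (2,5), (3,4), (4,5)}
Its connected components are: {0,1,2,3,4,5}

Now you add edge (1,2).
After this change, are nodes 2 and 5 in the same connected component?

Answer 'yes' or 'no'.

Initial components: {0,1,2,3,4,5}
Adding edge (1,2): both already in same component {0,1,2,3,4,5}. No change.
New components: {0,1,2,3,4,5}
Are 2 and 5 in the same component? yes

Answer: yes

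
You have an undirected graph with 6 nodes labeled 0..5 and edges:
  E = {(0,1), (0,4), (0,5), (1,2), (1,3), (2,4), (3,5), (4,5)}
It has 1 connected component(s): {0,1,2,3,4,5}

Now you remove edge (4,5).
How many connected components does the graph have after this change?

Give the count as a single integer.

Initial component count: 1
Remove (4,5): not a bridge. Count unchanged: 1.
  After removal, components: {0,1,2,3,4,5}
New component count: 1

Answer: 1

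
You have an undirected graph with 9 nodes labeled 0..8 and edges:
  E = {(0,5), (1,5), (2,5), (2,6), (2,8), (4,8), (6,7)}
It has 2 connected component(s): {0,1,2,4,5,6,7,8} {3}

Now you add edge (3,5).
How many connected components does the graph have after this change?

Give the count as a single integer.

Initial component count: 2
Add (3,5): merges two components. Count decreases: 2 -> 1.
New component count: 1

Answer: 1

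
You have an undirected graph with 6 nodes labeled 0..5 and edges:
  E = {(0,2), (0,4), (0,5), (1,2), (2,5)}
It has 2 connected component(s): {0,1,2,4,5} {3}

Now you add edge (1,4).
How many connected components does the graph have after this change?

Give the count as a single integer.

Initial component count: 2
Add (1,4): endpoints already in same component. Count unchanged: 2.
New component count: 2

Answer: 2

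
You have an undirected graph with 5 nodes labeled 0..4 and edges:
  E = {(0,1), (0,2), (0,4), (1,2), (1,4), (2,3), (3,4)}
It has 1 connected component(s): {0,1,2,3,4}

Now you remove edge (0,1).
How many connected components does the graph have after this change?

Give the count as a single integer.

Answer: 1

Derivation:
Initial component count: 1
Remove (0,1): not a bridge. Count unchanged: 1.
  After removal, components: {0,1,2,3,4}
New component count: 1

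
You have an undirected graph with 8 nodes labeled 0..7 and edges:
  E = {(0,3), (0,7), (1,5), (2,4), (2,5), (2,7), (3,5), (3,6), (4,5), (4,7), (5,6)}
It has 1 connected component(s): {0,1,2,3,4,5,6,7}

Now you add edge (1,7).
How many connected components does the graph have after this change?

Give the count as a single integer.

Answer: 1

Derivation:
Initial component count: 1
Add (1,7): endpoints already in same component. Count unchanged: 1.
New component count: 1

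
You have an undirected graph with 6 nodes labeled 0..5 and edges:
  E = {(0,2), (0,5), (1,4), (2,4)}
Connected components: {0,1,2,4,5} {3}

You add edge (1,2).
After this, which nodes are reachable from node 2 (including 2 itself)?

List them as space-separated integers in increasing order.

Answer: 0 1 2 4 5

Derivation:
Before: nodes reachable from 2: {0,1,2,4,5}
Adding (1,2): both endpoints already in same component. Reachability from 2 unchanged.
After: nodes reachable from 2: {0,1,2,4,5}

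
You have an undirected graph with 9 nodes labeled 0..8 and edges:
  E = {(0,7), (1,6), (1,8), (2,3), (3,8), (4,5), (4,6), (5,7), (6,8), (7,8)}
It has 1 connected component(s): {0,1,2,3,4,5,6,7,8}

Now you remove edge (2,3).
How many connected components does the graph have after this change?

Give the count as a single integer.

Answer: 2

Derivation:
Initial component count: 1
Remove (2,3): it was a bridge. Count increases: 1 -> 2.
  After removal, components: {0,1,3,4,5,6,7,8} {2}
New component count: 2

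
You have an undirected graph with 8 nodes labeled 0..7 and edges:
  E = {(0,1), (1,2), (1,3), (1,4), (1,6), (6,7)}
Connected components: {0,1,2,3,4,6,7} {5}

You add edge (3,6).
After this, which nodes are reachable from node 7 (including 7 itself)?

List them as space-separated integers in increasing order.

Answer: 0 1 2 3 4 6 7

Derivation:
Before: nodes reachable from 7: {0,1,2,3,4,6,7}
Adding (3,6): both endpoints already in same component. Reachability from 7 unchanged.
After: nodes reachable from 7: {0,1,2,3,4,6,7}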